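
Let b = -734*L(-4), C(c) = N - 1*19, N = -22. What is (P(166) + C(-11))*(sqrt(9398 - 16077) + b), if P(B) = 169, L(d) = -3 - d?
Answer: -93952 + 128*I*sqrt(6679) ≈ -93952.0 + 10461.0*I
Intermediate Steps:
C(c) = -41 (C(c) = -22 - 1*19 = -22 - 19 = -41)
b = -734 (b = -734*(-3 - 1*(-4)) = -734*(-3 + 4) = -734*1 = -734)
(P(166) + C(-11))*(sqrt(9398 - 16077) + b) = (169 - 41)*(sqrt(9398 - 16077) - 734) = 128*(sqrt(-6679) - 734) = 128*(I*sqrt(6679) - 734) = 128*(-734 + I*sqrt(6679)) = -93952 + 128*I*sqrt(6679)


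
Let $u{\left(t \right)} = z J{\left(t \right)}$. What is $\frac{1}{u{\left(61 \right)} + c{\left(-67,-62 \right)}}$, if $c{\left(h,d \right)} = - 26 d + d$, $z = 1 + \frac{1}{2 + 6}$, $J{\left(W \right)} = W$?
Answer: $\frac{8}{12949} \approx 0.00061781$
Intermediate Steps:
$z = \frac{9}{8}$ ($z = 1 + \frac{1}{8} = \frac{9}{8} \approx 1.125$)
$u{\left(t \right)} = \frac{9 t}{8}$
$c{\left(h,d \right)} = - 25 d$
$\frac{1}{u{\left(61 \right)} + c{\left(-67,-62 \right)}} = \frac{1}{\frac{9}{8} \cdot 61 - -1550} = \frac{1}{\frac{549}{8} + 1550} = \frac{1}{\frac{12949}{8}} = \frac{8}{12949}$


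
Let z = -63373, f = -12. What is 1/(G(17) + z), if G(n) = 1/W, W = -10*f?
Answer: -120/7604759 ≈ -1.5780e-5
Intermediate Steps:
W = 120 (W = -10*(-12) = 120)
G(n) = 1/120
1/(G(17) + z) = 1/(1/120 - 63373) = 1/(-7604759/120) = -120/7604759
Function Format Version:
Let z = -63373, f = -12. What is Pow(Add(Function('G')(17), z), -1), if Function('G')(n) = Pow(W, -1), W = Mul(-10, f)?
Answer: Rational(-120, 7604759) ≈ -1.5780e-5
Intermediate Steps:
W = 120 (W = Mul(-10, -12) = 120)
Function('G')(n) = Rational(1, 120) (Function('G')(n) = Pow(120, -1) = Rational(1, 120))
Pow(Add(Function('G')(17), z), -1) = Pow(Add(Rational(1, 120), -63373), -1) = Pow(Rational(-7604759, 120), -1) = Rational(-120, 7604759)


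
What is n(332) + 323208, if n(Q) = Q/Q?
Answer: 323209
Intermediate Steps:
n(Q) = 1
n(332) + 323208 = 1 + 323208 = 323209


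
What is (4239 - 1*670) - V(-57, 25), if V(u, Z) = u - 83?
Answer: 3709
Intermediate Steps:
V(u, Z) = -83 + u
(4239 - 1*670) - V(-57, 25) = (4239 - 1*670) - (-83 - 57) = (4239 - 670) - 1*(-140) = 3569 + 140 = 3709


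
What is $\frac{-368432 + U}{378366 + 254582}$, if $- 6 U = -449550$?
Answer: $- \frac{293507}{632948} \approx -0.46371$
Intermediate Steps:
$U = 74925$ ($U = \left(- \frac{1}{6}\right) \left(-449550\right) = 74925$)
$\frac{-368432 + U}{378366 + 254582} = \frac{-368432 + 74925}{378366 + 254582} = - \frac{293507}{632948}$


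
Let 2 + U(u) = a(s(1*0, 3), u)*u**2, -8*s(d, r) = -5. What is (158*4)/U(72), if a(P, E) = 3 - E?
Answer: -316/178849 ≈ -0.0017669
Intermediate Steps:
s(d, r) = 5/8 (s(d, r) = -1/8*(-5) = 5/8)
U(u) = -2 + u**2*(3 - u) (U(u) = -2 + (3 - u)*u**2 = -2 + u**2*(3 - u))
(158*4)/U(72) = (158*4)/(-2 + 72**2*(3 - 1*72)) = 632/(-2 + 5184*(3 - 72)) = 632/(-2 + 5184*(-69)) = 632/(-2 - 357696) = 632/(-357698) = 632*(-1/357698) = -316/178849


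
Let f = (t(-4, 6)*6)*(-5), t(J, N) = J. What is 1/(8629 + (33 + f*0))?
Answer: 1/8662 ≈ 0.00011545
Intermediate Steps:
f = 120 (f = -4*6*(-5) = -24*(-5) = 120)
1/(8629 + (33 + f*0)) = 1/(8629 + (33 + 120*0)) = 1/(8629 + (33 + 0)) = 1/(8629 + 33) = 1/8662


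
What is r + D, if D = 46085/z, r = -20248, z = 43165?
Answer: -174791767/8633 ≈ -20247.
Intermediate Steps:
D = 9217/8633 (D = 46085/43165 = 46085*(1/43165) = 9217/8633 ≈ 1.0676)
r + D = -20248 + 9217/8633 = -174791767/8633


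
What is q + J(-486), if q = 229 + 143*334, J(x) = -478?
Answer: 47513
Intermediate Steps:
q = 47991 (q = 229 + 47762 = 47991)
q + J(-486) = 47991 - 478 = 47513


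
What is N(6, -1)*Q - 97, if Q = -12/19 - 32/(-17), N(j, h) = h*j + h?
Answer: -34159/323 ≈ -105.76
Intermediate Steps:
N(j, h) = h + h*j
Q = 404/323 (Q = -12*1/19 - 32*(-1/17) = -12/19 + 32/17 = 404/323 ≈ 1.2508)
N(6, -1)*Q - 97 = -(1 + 6)*(404/323) - 97 = -1*7*(404/323) - 97 = -7*404/323 - 97 = -2828/323 - 97 = -34159/323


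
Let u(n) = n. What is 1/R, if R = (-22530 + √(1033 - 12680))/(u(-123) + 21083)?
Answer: -472228800/507612547 - 20960*I*√11647/507612547 ≈ -0.93029 - 0.0044562*I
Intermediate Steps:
R = -2253/2096 + I*√11647/20960 (R = (-22530 + √(1033 - 12680))/(-123 + 21083) = (-22530 + √(-11647))/20960 = (-22530 + I*√11647)*(1/20960) = -2253/2096 + I*√11647/20960 ≈ -1.0749 + 0.0051489*I)
1/R = 1/(-2253/2096 + I*√11647/20960)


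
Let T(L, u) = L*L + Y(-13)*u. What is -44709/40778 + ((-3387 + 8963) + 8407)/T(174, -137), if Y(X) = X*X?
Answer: 251736567/290461694 ≈ 0.86668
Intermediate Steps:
Y(X) = X**2
T(L, u) = L**2 + 169*u (T(L, u) = L*L + (-13)**2*u = L**2 + 169*u)
-44709/40778 + ((-3387 + 8963) + 8407)/T(174, -137) = -44709/40778 + ((-3387 + 8963) + 8407)/(174**2 + 169*(-137)) = -44709*1/40778 + (5576 + 8407)/(30276 - 23153) = -44709/40778 + 13983/7123 = 251736567/290461694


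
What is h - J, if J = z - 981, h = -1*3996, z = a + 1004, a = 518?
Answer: -4537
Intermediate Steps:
z = 1522 (z = 518 + 1004 = 1522)
h = -3996
J = 541 (J = 1522 - 981 = 541)
h - J = -3996 - 1*541 = -3996 - 541 = -4537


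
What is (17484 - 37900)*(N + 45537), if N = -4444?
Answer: -838954688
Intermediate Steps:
(17484 - 37900)*(N + 45537) = (17484 - 37900)*(-4444 + 45537) = -20416*41093 = -838954688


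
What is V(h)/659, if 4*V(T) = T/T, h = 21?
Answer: 1/2636 ≈ 0.00037936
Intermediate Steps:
V(T) = 1/4 (V(T) = (T/T)/4 = (1/4)*1 = 1/4)
V(h)/659 = (1/4)/659 = (1/4)*(1/659) = 1/2636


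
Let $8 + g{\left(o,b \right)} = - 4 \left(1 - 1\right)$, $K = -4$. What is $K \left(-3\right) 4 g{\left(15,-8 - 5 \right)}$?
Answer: $-384$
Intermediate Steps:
$g{\left(o,b \right)} = -8$ ($g{\left(o,b \right)} = -8 - 4 \left(1 - 1\right) = -8 - 0 = -8 + 0 = -8$)
$K \left(-3\right) 4 g{\left(15,-8 - 5 \right)} = \left(-4\right) \left(-3\right) 4 \left(-8\right) = 12 \cdot 4 \left(-8\right) = 48 \left(-8\right) = -384$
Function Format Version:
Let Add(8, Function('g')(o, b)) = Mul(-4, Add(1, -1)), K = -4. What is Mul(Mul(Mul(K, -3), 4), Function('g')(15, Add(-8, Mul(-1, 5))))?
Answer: -384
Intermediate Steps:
Function('g')(o, b) = -8 (Function('g')(o, b) = Add(-8, Mul(-4, Add(1, -1))) = Add(-8, Mul(-4, 0)) = Add(-8, 0) = -8)
Mul(Mul(Mul(K, -3), 4), Function('g')(15, Add(-8, Mul(-1, 5)))) = Mul(Mul(Mul(-4, -3), 4), -8) = Mul(Mul(12, 4), -8) = Mul(48, -8) = -384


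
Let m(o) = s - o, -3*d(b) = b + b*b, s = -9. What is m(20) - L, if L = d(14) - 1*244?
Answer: 285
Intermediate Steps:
d(b) = -b/3 - b²/3 (d(b) = -(b + b*b)/3 = -(b + b²)/3 = -b/3 - b²/3)
m(o) = -9 - o
L = -314 (L = -⅓*14*(1 + 14) - 1*244 = -⅓*14*15 - 244 = -70 - 244 = -314)
m(20) - L = (-9 - 1*20) - 1*(-314) = (-9 - 20) + 314 = -29 + 314 = 285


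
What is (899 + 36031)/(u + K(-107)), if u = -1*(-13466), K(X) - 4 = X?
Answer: 36930/13363 ≈ 2.7636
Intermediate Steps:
K(X) = 4 + X
u = 13466
(899 + 36031)/(u + K(-107)) = (899 + 36031)/(13466 + (4 - 107)) = 36930/(13466 - 103) = 36930/13363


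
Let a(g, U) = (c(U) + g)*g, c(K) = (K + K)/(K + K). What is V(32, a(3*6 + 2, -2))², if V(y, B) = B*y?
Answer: 180633600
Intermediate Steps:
c(K) = 1 (c(K) = (2*K)/((2*K)) = (2*K)*(1/(2*K)) = 1)
a(g, U) = g*(1 + g) (a(g, U) = (1 + g)*g = g*(1 + g))
V(32, a(3*6 + 2, -2))² = (((3*6 + 2)*(1 + (3*6 + 2)))*32)² = (((18 + 2)*(1 + (18 + 2)))*32)² = ((20*(1 + 20))*32)² = ((20*21)*32)² = (420*32)² = 13440² = 180633600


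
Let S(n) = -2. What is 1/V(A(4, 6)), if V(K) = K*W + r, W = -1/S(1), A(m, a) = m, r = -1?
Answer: 1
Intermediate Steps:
W = 1/2 (W = -1/(-2) = -1*(-1/2) = 1/2 ≈ 0.50000)
V(K) = -1 + K/2 (V(K) = K*(1/2) - 1 = K/2 - 1 = -1 + K/2)
1/V(A(4, 6)) = 1/(-1 + (1/2)*4) = 1/(-1 + 2) = 1/1 = 1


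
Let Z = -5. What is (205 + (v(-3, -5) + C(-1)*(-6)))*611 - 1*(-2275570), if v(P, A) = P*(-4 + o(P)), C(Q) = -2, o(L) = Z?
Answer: 2424654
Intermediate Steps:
o(L) = -5
v(P, A) = -9*P (v(P, A) = P*(-4 - 5) = P*(-9) = -9*P)
(205 + (v(-3, -5) + C(-1)*(-6)))*611 - 1*(-2275570) = (205 + (-9*(-3) - 2*(-6)))*611 - 1*(-2275570) = (205 + (27 + 12))*611 + 2275570 = (205 + 39)*611 + 2275570 = 244*611 + 2275570 = 149084 + 2275570 = 2424654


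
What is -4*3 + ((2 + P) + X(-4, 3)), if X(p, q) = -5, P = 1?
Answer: -14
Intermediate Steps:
-4*3 + ((2 + P) + X(-4, 3)) = -4*3 + ((2 + 1) - 5) = -12 + (3 - 5) = -12 - 2 = -14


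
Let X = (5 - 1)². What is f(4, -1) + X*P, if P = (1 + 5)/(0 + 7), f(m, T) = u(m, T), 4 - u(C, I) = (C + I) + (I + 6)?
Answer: 68/7 ≈ 9.7143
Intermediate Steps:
u(C, I) = -2 - C - 2*I (u(C, I) = 4 - ((C + I) + (I + 6)) = 4 - ((C + I) + (6 + I)) = 4 - (6 + C + 2*I) = 4 + (-6 - C - 2*I) = -2 - C - 2*I)
X = 16 (X = 4² = 16)
f(m, T) = -2 - m - 2*T
P = 6/7 ≈ 0.85714
f(4, -1) + X*P = (-2 - 1*4 - 2*(-1)) + 16*(6/7) = (-2 - 4 + 2) + 96/7 = -4 + 96/7 = 68/7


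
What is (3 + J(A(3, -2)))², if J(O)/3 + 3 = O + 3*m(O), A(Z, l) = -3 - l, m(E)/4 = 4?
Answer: 18225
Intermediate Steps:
m(E) = 16 (m(E) = 4*4 = 16)
J(O) = 135 + 3*O (J(O) = -9 + 3*(O + 3*16) = -9 + 3*(O + 48) = -9 + 3*(48 + O) = -9 + (144 + 3*O) = 135 + 3*O)
(3 + J(A(3, -2)))² = (3 + (135 + 3*(-3 - 1*(-2))))² = (3 + (135 + 3*(-3 + 2)))² = (3 + (135 + 3*(-1)))² = (3 + (135 - 3))² = (3 + 132)² = 135² = 18225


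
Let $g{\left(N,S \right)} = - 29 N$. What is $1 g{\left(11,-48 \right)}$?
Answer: $-319$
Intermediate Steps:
$1 g{\left(11,-48 \right)} = 1 \left(\left(-29\right) 11\right) = 1 \left(-319\right) = -319$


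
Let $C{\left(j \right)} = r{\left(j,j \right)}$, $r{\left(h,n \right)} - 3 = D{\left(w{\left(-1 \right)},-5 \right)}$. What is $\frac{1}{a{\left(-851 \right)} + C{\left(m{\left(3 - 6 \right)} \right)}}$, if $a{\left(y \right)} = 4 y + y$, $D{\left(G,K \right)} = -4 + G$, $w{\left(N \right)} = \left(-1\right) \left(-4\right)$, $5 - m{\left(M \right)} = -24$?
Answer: $- \frac{1}{4252} \approx -0.00023518$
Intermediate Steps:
$m{\left(M \right)} = 29$ ($m{\left(M \right)} = 5 - -24 = 5 + 24 = 29$)
$w{\left(N \right)} = 4$
$r{\left(h,n \right)} = 3$ ($r{\left(h,n \right)} = 3 + \left(-4 + 4\right) = 3 + 0 = 3$)
$C{\left(j \right)} = 3$
$a{\left(y \right)} = 5 y$
$\frac{1}{a{\left(-851 \right)} + C{\left(m{\left(3 - 6 \right)} \right)}} = \frac{1}{5 \left(-851\right) + 3} = \frac{1}{-4255 + 3} = \frac{1}{-4252} = - \frac{1}{4252}$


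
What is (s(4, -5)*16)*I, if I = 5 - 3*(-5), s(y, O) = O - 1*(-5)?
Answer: 0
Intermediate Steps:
s(y, O) = 5 + O (s(y, O) = O + 5 = 5 + O)
I = 20 (I = 5 + 15 = 20)
(s(4, -5)*16)*I = ((5 - 5)*16)*20 = (0*16)*20 = 0*20 = 0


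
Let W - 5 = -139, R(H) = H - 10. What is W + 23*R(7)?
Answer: -203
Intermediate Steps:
R(H) = -10 + H
W = -134 (W = 5 - 139 = -134)
W + 23*R(7) = -134 + 23*(-10 + 7) = -134 + 23*(-3) = -134 - 69 = -203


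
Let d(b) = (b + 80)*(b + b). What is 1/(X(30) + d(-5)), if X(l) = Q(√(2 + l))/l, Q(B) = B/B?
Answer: -30/22499 ≈ -0.0013334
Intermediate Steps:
Q(B) = 1
X(l) = 1/l
d(b) = 2*b*(80 + b) (d(b) = (80 + b)*(2*b) = 2*b*(80 + b))
1/(X(30) + d(-5)) = 1/(1/30 + 2*(-5)*(80 - 5)) = 1/(1/30 + 2*(-5)*75) = 1/(1/30 - 750) = 1/(-22499/30) = -30/22499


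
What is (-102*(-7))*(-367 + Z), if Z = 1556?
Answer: 848946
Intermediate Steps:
(-102*(-7))*(-367 + Z) = (-102*(-7))*(-367 + 1556) = 714*1189 = 848946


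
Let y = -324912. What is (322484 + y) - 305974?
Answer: -308402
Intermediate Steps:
(322484 + y) - 305974 = (322484 - 324912) - 305974 = -2428 - 305974 = -308402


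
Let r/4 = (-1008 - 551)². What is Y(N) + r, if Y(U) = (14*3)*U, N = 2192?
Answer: 9813988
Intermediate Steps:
Y(U) = 42*U
r = 9721924 (r = 4*(-1008 - 551)² = 4*(-1559)² = 4*2430481 = 9721924)
Y(N) + r = 42*2192 + 9721924 = 92064 + 9721924 = 9813988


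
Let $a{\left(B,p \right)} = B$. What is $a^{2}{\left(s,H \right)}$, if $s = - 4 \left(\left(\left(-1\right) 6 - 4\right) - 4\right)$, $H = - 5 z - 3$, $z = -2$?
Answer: $3136$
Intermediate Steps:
$H = 7$ ($H = \left(-5\right) \left(-2\right) - 3 = 10 - 3 = 7$)
$s = 56$ ($s = - 4 \left(\left(-6 - 4\right) - 4\right) = - 4 \left(-10 - 4\right) = \left(-4\right) \left(-14\right) = 56$)
$a^{2}{\left(s,H \right)} = 56^{2} = 3136$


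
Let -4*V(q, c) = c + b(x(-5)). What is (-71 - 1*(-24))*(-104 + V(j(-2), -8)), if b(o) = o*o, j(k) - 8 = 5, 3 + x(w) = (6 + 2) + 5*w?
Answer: 9494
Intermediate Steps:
x(w) = 5 + 5*w (x(w) = -3 + ((6 + 2) + 5*w) = -3 + (8 + 5*w) = 5 + 5*w)
j(k) = 13 (j(k) = 8 + 5 = 13)
b(o) = o**2
V(q, c) = -100 - c/4 (V(q, c) = -(c + (5 + 5*(-5))**2)/4 = -(c + (5 - 25)**2)/4 = -(c + (-20)**2)/4 = -(c + 400)/4 = -(400 + c)/4 = -100 - c/4)
(-71 - 1*(-24))*(-104 + V(j(-2), -8)) = (-71 - 1*(-24))*(-104 + (-100 - 1/4*(-8))) = (-71 + 24)*(-104 + (-100 + 2)) = -47*(-104 - 98) = -47*(-202) = 9494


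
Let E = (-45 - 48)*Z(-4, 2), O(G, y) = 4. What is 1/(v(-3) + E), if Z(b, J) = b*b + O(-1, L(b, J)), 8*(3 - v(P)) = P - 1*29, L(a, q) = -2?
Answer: -1/1853 ≈ -0.00053967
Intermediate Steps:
v(P) = 53/8 - P/8 (v(P) = 3 - (P - 1*29)/8 = 3 - (P - 29)/8 = 3 - (-29 + P)/8 = 3 + (29/8 - P/8) = 53/8 - P/8)
Z(b, J) = 4 + b² (Z(b, J) = b*b + 4 = b² + 4 = 4 + b²)
E = -1860 (E = (-45 - 48)*(4 + (-4)²) = -93*(4 + 16) = -93*20 = -1860)
1/(v(-3) + E) = 1/((53/8 - ⅛*(-3)) - 1860) = 1/((53/8 + 3/8) - 1860) = 1/(7 - 1860) = 1/(-1853) = -1/1853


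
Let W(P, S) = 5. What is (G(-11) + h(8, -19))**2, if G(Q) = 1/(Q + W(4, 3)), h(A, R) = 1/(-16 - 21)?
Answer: 1849/49284 ≈ 0.037517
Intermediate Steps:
h(A, R) = -1/37 (h(A, R) = 1/(-37) = -1/37)
G(Q) = 1/(5 + Q) (G(Q) = 1/(Q + 5) = 1/(5 + Q))
(G(-11) + h(8, -19))**2 = (1/(5 - 11) - 1/37)**2 = (1/(-6) - 1/37)**2 = (-1/6 - 1/37)**2 = (-43/222)**2 = 1849/49284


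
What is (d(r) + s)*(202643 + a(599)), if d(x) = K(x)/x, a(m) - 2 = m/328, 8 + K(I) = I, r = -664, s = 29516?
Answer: 20355142544001/3403 ≈ 5.9815e+9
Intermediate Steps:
K(I) = -8 + I
a(m) = 2 + m/328
d(x) = (-8 + x)/x
(d(r) + s)*(202643 + a(599)) = ((-8 - 664)/(-664) + 29516)*(202643 + (2 + (1/328)*599)) = (-1/664*(-672) + 29516)*(202643 + (2 + 599/328)) = (84/83 + 29516)*(202643 + 1255/328) = (2449912/83)*(66468159/328) = 20355142544001/3403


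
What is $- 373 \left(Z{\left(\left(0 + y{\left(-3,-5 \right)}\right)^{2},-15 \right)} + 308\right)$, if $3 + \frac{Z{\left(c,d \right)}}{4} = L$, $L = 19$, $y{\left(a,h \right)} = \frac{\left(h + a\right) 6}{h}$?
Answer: $-138756$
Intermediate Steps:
$y{\left(a,h \right)} = \frac{6 a + 6 h}{h}$ ($y{\left(a,h \right)} = \frac{\left(a + h\right) 6}{h} = \frac{6 a + 6 h}{h}$)
$Z{\left(c,d \right)} = 64$ ($Z{\left(c,d \right)} = -12 + 4 \cdot 19 = -12 + 76 = 64$)
$- 373 \left(Z{\left(\left(0 + y{\left(-3,-5 \right)}\right)^{2},-15 \right)} + 308\right) = - 373 \left(64 + 308\right) = \left(-373\right) 372 = -138756$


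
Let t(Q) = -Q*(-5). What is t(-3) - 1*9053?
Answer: -9068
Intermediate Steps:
t(Q) = 5*Q (t(Q) = -(-5)*Q = 5*Q)
t(-3) - 1*9053 = 5*(-3) - 1*9053 = -15 - 9053 = -9068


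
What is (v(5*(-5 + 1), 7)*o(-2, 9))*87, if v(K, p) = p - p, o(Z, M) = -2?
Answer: 0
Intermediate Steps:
v(K, p) = 0
(v(5*(-5 + 1), 7)*o(-2, 9))*87 = (0*(-2))*87 = 0*87 = 0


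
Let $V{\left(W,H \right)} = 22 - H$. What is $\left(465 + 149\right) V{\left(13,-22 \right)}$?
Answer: $27016$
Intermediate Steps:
$\left(465 + 149\right) V{\left(13,-22 \right)} = \left(465 + 149\right) \left(22 - -22\right) = 614 \left(22 + 22\right) = 614 \cdot 44 = 27016$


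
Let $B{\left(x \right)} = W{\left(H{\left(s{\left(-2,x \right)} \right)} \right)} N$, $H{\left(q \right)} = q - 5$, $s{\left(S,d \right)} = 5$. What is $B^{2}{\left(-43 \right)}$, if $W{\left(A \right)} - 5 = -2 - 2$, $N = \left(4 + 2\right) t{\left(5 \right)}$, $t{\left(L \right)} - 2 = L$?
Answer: $1764$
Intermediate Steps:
$t{\left(L \right)} = 2 + L$
$H{\left(q \right)} = -5 + q$ ($H{\left(q \right)} = q - 5 = -5 + q$)
$N = 42$ ($N = \left(4 + 2\right) \left(2 + 5\right) = 6 \cdot 7 = 42$)
$W{\left(A \right)} = 1$ ($W{\left(A \right)} = 5 - 4 = 1$)
$B{\left(x \right)} = 42$ ($B{\left(x \right)} = 1 \cdot 42 = 42$)
$B^{2}{\left(-43 \right)} = 42^{2} = 1764$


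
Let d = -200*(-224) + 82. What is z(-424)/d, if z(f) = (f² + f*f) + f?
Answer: 179564/22441 ≈ 8.0016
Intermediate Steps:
d = 44882 (d = 44800 + 82 = 44882)
z(f) = f + 2*f² (z(f) = (f² + f²) + f = 2*f² + f = f + 2*f²)
z(-424)/d = -424*(1 + 2*(-424))/44882 = -424*(1 - 848)*(1/44882) = -424*(-847)*(1/44882) = 359128*(1/44882) = 179564/22441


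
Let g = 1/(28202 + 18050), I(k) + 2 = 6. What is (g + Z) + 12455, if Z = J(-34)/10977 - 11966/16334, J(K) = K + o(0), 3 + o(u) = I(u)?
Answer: 17213673633766265/1382150967356 ≈ 12454.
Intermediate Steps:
I(k) = 4 (I(k) = -2 + 6 = 4)
g = 1/46252 ≈ 2.1621e-5
o(u) = 1 (o(u) = -3 + 4 = 1)
J(K) = 1 + K (J(K) = K + 1 = 1 + K)
Z = -21981634/29883053 (Z = (1 - 34)/10977 - 11966/16334 = -33*1/10977 - 11966*1/16334 = -11/3659 - 5983/8167 = -21981634/29883053 ≈ -0.73559)
(g + Z) + 12455 = (1/46252 - 21981634/29883053) + 12455 = -1016664652715/1382150967356 + 12455 = 17213673633766265/1382150967356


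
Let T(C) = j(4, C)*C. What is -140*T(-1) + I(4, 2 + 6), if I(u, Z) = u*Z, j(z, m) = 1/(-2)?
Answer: -38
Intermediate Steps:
j(z, m) = -1/2
I(u, Z) = Z*u
T(C) = -C/2
-140*T(-1) + I(4, 2 + 6) = -(-70)*(-1) + (2 + 6)*4 = -140*1/2 + 8*4 = -70 + 32 = -38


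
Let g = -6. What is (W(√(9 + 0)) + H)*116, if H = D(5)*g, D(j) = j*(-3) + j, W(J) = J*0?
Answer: 6960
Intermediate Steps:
W(J) = 0
D(j) = -2*j (D(j) = -3*j + j = -2*j)
H = 60 (H = -2*5*(-6) = -10*(-6) = 60)
(W(√(9 + 0)) + H)*116 = (0 + 60)*116 = 60*116 = 6960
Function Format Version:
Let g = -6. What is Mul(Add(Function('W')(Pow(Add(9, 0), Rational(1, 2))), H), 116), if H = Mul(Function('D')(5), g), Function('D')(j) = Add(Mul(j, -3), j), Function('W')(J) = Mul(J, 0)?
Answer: 6960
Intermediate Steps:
Function('W')(J) = 0
Function('D')(j) = Mul(-2, j) (Function('D')(j) = Add(Mul(-3, j), j) = Mul(-2, j))
H = 60 (H = Mul(Mul(-2, 5), -6) = Mul(-10, -6) = 60)
Mul(Add(Function('W')(Pow(Add(9, 0), Rational(1, 2))), H), 116) = Mul(Add(0, 60), 116) = Mul(60, 116) = 6960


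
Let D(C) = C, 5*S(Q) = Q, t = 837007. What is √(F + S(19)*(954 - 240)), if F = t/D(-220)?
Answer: I*√13205665/110 ≈ 33.036*I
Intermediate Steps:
S(Q) = Q/5
F = -837007/220 (F = 837007/(-220) = 837007*(-1/220) = -837007/220 ≈ -3804.6)
√(F + S(19)*(954 - 240)) = √(-837007/220 + ((⅕)*19)*(954 - 240)) = √(-837007/220 + (19/5)*714) = √(-837007/220 + 13566/5) = √(-240103/220) = I*√13205665/110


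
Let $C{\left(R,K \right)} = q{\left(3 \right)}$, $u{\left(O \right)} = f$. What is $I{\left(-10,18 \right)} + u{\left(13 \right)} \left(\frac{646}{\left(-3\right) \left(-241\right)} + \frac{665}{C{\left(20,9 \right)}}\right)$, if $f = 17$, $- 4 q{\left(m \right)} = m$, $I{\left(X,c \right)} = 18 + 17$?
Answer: $- \frac{10861733}{723} \approx -15023.0$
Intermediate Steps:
$I{\left(X,c \right)} = 35$
$q{\left(m \right)} = - \frac{m}{4}$
$u{\left(O \right)} = 17$
$C{\left(R,K \right)} = - \frac{3}{4}$ ($C{\left(R,K \right)} = \left(- \frac{1}{4}\right) 3 = - \frac{3}{4}$)
$I{\left(-10,18 \right)} + u{\left(13 \right)} \left(\frac{646}{\left(-3\right) \left(-241\right)} + \frac{665}{C{\left(20,9 \right)}}\right) = 35 + 17 \left(\frac{646}{\left(-3\right) \left(-241\right)} + \frac{665}{- \frac{3}{4}}\right) = 35 + 17 \left(\frac{646}{723} + 665 \left(- \frac{4}{3}\right)\right) = 35 + 17 \left(646 \cdot \frac{1}{723} - \frac{2660}{3}\right) = 35 + 17 \left(\frac{646}{723} - \frac{2660}{3}\right) = 35 + 17 \left(- \frac{640414}{723}\right) = 35 - \frac{10887038}{723} = - \frac{10861733}{723}$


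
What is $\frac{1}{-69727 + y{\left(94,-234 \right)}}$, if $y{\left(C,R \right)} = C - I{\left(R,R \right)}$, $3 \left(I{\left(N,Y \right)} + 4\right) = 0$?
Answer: $- \frac{1}{69629} \approx -1.4362 \cdot 10^{-5}$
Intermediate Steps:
$I{\left(N,Y \right)} = -4$ ($I{\left(N,Y \right)} = -4 + \frac{1}{3} \cdot 0 = -4 + 0 = -4$)
$y{\left(C,R \right)} = 4 + C$ ($y{\left(C,R \right)} = C - -4 = C + 4 = 4 + C$)
$\frac{1}{-69727 + y{\left(94,-234 \right)}} = \frac{1}{-69727 + \left(4 + 94\right)} = \frac{1}{-69727 + 98} = \frac{1}{-69629} = - \frac{1}{69629}$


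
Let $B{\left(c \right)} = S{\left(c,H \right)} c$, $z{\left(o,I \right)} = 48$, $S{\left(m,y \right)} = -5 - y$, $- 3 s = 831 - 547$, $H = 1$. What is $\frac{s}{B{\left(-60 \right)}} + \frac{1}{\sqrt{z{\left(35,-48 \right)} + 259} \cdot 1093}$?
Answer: $- \frac{71}{270} + \frac{\sqrt{307}}{335551} \approx -0.26291$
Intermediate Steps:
$s = - \frac{284}{3}$ ($s = - \frac{831 - 547}{3} = \left(- \frac{1}{3}\right) 284 = - \frac{284}{3} \approx -94.667$)
$B{\left(c \right)} = - 6 c$ ($B{\left(c \right)} = \left(-5 - 1\right) c = - 6 c$)
$\frac{s}{B{\left(-60 \right)}} + \frac{1}{\sqrt{z{\left(35,-48 \right)} + 259} \cdot 1093} = - \frac{284}{3 \left(\left(-6\right) \left(-60\right)\right)} + \frac{1}{\sqrt{48 + 259} \cdot 1093} = - \frac{284}{3 \cdot 360} + \frac{1}{\sqrt{307}} \cdot \frac{1}{1093} = \left(- \frac{284}{3}\right) \frac{1}{360} + \frac{\sqrt{307}}{307} \cdot \frac{1}{1093} = - \frac{71}{270} + \frac{\sqrt{307}}{335551}$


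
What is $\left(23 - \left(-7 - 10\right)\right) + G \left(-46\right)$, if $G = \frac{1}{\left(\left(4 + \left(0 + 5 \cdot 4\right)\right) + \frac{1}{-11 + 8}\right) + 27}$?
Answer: $\frac{2971}{76} \approx 39.092$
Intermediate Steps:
$G = \frac{3}{152}$ ($G = \frac{1}{\left(\left(4 + \left(0 + 20\right)\right) + \frac{1}{-3}\right) + 27} = \frac{1}{\left(\left(4 + 20\right) - \frac{1}{3}\right) + 27} = \frac{1}{\left(24 - \frac{1}{3}\right) + 27} = \frac{1}{\frac{71}{3} + 27} = \frac{1}{\frac{152}{3}} = \frac{3}{152} \approx 0.019737$)
$\left(23 - \left(-7 - 10\right)\right) + G \left(-46\right) = \left(23 - \left(-7 - 10\right)\right) + \frac{3}{152} \left(-46\right) = \left(23 - -17\right) - \frac{69}{76} = \left(23 + 17\right) - \frac{69}{76} = 40 - \frac{69}{76} = \frac{2971}{76}$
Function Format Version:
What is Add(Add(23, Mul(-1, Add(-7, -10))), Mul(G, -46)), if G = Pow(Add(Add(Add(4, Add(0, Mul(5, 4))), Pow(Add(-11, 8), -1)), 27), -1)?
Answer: Rational(2971, 76) ≈ 39.092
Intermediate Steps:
G = Rational(3, 152) (G = Pow(Add(Add(Add(4, Add(0, 20)), Pow(-3, -1)), 27), -1) = Pow(Add(Add(Add(4, 20), Rational(-1, 3)), 27), -1) = Pow(Add(Add(24, Rational(-1, 3)), 27), -1) = Pow(Add(Rational(71, 3), 27), -1) = Pow(Rational(152, 3), -1) = Rational(3, 152) ≈ 0.019737)
Add(Add(23, Mul(-1, Add(-7, -10))), Mul(G, -46)) = Add(Add(23, Mul(-1, Add(-7, -10))), Mul(Rational(3, 152), -46)) = Add(Add(23, Mul(-1, -17)), Rational(-69, 76)) = Add(Add(23, 17), Rational(-69, 76)) = Add(40, Rational(-69, 76)) = Rational(2971, 76)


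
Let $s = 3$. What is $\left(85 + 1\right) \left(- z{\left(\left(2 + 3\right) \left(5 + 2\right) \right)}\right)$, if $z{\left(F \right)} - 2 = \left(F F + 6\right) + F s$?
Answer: $-115068$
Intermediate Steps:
$z{\left(F \right)} = 8 + F^{2} + 3 F$ ($z{\left(F \right)} = 2 + \left(\left(F F + 6\right) + F 3\right) = 2 + \left(\left(F^{2} + 6\right) + 3 F\right) = 2 + \left(\left(6 + F^{2}\right) + 3 F\right) = 2 + \left(6 + F^{2} + 3 F\right) = 8 + F^{2} + 3 F$)
$\left(85 + 1\right) \left(- z{\left(\left(2 + 3\right) \left(5 + 2\right) \right)}\right) = \left(85 + 1\right) \left(- (8 + \left(\left(2 + 3\right) \left(5 + 2\right)\right)^{2} + 3 \left(2 + 3\right) \left(5 + 2\right))\right) = 86 \left(- (8 + \left(5 \cdot 7\right)^{2} + 3 \cdot 5 \cdot 7)\right) = 86 \left(- (8 + 35^{2} + 3 \cdot 35)\right) = 86 \left(- (8 + 1225 + 105)\right) = 86 \left(\left(-1\right) 1338\right) = 86 \left(-1338\right) = -115068$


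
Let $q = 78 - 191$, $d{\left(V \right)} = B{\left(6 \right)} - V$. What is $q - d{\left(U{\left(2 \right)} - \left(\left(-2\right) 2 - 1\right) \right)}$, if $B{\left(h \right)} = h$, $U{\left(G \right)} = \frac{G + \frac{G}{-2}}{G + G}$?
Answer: $- \frac{455}{4} \approx -113.75$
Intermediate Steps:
$U{\left(G \right)} = \frac{1}{4}$ ($U{\left(G \right)} = \frac{G + G \left(- \frac{1}{2}\right)}{2 G} = \left(G - \frac{G}{2}\right) \frac{1}{2 G} = \frac{G}{2} \frac{1}{2 G} = \frac{1}{4}$)
$d{\left(V \right)} = 6 - V$
$q = -113$ ($q = 78 - 191 = -113$)
$q - d{\left(U{\left(2 \right)} - \left(\left(-2\right) 2 - 1\right) \right)} = -113 - \left(6 - \left(\frac{1}{4} - \left(\left(-2\right) 2 - 1\right)\right)\right) = -113 - \left(6 - \left(\frac{1}{4} - \left(-4 - 1\right)\right)\right) = -113 - \left(6 - \left(\frac{1}{4} - -5\right)\right) = -113 - \left(6 - \left(\frac{1}{4} + 5\right)\right) = -113 - \left(6 - \frac{21}{4}\right) = -113 - \frac{3}{4} = - \frac{455}{4}$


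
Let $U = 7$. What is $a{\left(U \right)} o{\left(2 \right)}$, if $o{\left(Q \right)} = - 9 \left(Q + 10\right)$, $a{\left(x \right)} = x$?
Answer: $-756$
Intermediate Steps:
$o{\left(Q \right)} = -90 - 9 Q$ ($o{\left(Q \right)} = - 9 \left(10 + Q\right) = -90 - 9 Q$)
$a{\left(U \right)} o{\left(2 \right)} = 7 \left(-90 - 18\right) = 7 \left(-108\right) = -756$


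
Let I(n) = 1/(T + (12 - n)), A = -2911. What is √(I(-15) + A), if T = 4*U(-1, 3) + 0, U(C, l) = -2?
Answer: 2*I*√262713/19 ≈ 53.953*I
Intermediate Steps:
T = -8 (T = 4*(-2) + 0 = -8 + 0 = -8)
I(n) = 1/(4 - n) (I(n) = 1/(-8 + (12 - n)) = 1/(4 - n))
√(I(-15) + A) = √(-1/(-4 - 15) - 2911) = √(-1/(-19) - 2911) = √(-1*(-1/19) - 2911) = √(1/19 - 2911) = √(-55308/19) = 2*I*√262713/19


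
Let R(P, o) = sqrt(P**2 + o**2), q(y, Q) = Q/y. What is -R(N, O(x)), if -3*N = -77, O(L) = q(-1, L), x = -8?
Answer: -sqrt(6505)/3 ≈ -26.885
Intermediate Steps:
O(L) = -L (O(L) = L/(-1) = L*(-1) = -L)
N = 77/3 (N = -1/3*(-77) = 77/3 ≈ 25.667)
-R(N, O(x)) = -sqrt((77/3)**2 + (-1*(-8))**2) = -sqrt(5929/9 + 8**2) = -sqrt(5929/9 + 64) = -sqrt(6505/9) = -sqrt(6505)/3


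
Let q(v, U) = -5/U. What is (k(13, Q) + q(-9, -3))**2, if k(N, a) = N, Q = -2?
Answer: 1936/9 ≈ 215.11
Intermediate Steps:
(k(13, Q) + q(-9, -3))**2 = (13 - 5/(-3))**2 = (13 - 5*(-1/3))**2 = (13 + 5/3)**2 = (44/3)**2 = 1936/9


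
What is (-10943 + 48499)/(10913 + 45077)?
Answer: 18778/27995 ≈ 0.67076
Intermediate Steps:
(-10943 + 48499)/(10913 + 45077) = 37556/55990 = 37556*(1/55990) = 18778/27995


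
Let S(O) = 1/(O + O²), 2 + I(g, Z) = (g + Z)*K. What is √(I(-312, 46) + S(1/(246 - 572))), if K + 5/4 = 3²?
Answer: I*√40399502/130 ≈ 48.893*I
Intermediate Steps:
K = 31/4 (K = -5/4 + 3² = -5/4 + 9 = 31/4 ≈ 7.7500)
I(g, Z) = -2 + 31*Z/4 + 31*g/4 (I(g, Z) = -2 + (g + Z)*(31/4) = -2 + (Z + g)*(31/4) = -2 + (31*Z/4 + 31*g/4) = -2 + 31*Z/4 + 31*g/4)
√(I(-312, 46) + S(1/(246 - 572))) = √((-2 + (31/4)*46 + (31/4)*(-312)) + 1/((1/(246 - 572))*(1 + 1/(246 - 572)))) = √((-2 + 713/2 - 2418) + 1/((1/(-326))*(1 + 1/(-326)))) = √(-4127/2 + 1/((-1/326)*(1 - 1/326))) = √(-4127/2 - 326/325/326) = √(-4127/2 - 326*326/325) = √(-4127/2 - 106276/325) = √(-1553827/650) = I*√40399502/130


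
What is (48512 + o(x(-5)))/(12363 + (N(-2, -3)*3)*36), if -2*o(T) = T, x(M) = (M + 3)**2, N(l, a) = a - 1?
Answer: 16170/3977 ≈ 4.0659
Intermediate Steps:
N(l, a) = -1 + a
x(M) = (3 + M)**2
o(T) = -T/2
(48512 + o(x(-5)))/(12363 + (N(-2, -3)*3)*36) = (48512 - (3 - 5)**2/2)/(12363 + ((-1 - 3)*3)*36) = (48512 - 1/2*(-2)**2)/(12363 - 4*3*36) = (48512 - 1/2*4)/(12363 - 12*36) = (48512 - 2)/(12363 - 432) = 48510/11931 = 48510*(1/11931) = 16170/3977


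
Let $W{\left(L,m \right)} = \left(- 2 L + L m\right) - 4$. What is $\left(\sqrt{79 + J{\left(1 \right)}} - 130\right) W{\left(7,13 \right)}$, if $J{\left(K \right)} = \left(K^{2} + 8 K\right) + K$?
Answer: $-9490 + 73 \sqrt{89} \approx -8801.3$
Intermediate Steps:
$J{\left(K \right)} = K^{2} + 9 K$
$W{\left(L,m \right)} = -4 - 2 L + L m$
$\left(\sqrt{79 + J{\left(1 \right)}} - 130\right) W{\left(7,13 \right)} = \left(\sqrt{79 + 1 \left(9 + 1\right)} - 130\right) \left(-4 - 14 + 7 \cdot 13\right) = \left(\sqrt{79 + 1 \cdot 10} - 130\right) \left(-4 - 14 + 91\right) = \left(\sqrt{79 + 10} - 130\right) 73 = \left(\sqrt{89} - 130\right) 73 = \left(-130 + \sqrt{89}\right) 73 = -9490 + 73 \sqrt{89}$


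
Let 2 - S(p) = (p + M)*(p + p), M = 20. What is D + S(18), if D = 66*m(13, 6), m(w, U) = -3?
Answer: -1564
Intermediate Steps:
S(p) = 2 - 2*p*(20 + p) (S(p) = 2 - (p + 20)*(p + p) = 2 - (20 + p)*2*p = 2 - 2*p*(20 + p))
D = -198 (D = 66*(-3) = -198)
D + S(18) = -198 + (2 - 40*18 - 2*18**2) = -198 + (2 - 720 - 2*324) = -198 + (2 - 720 - 648) = -198 - 1366 = -1564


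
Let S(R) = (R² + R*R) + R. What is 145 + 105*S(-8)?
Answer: 12745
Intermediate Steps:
S(R) = R + 2*R² (S(R) = (R² + R²) + R = 2*R² + R = R + 2*R²)
145 + 105*S(-8) = 145 + 105*(-8*(1 + 2*(-8))) = 145 + 105*(-8*(1 - 16)) = 145 + 105*(-8*(-15)) = 145 + 105*120 = 145 + 12600 = 12745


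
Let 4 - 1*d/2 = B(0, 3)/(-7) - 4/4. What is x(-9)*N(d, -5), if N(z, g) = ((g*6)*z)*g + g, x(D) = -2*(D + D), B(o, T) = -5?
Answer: 322740/7 ≈ 46106.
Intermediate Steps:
x(D) = -4*D
d = 60/7 (d = 8 - 2*(-5/(-7) - 4/4) = 8 - 2*(-5*(-1/7) - 4*1/4) = 8 - 2*(5/7 - 1) = 8 - 2*(-2/7) = 8 + 4/7 = 60/7 ≈ 8.5714)
N(z, g) = g + 6*z*g**2 (N(z, g) = ((6*g)*z)*g + g = (6*g*z)*g + g = 6*z*g**2 + g = g + 6*z*g**2)
x(-9)*N(d, -5) = (-4*(-9))*(-5*(1 + 6*(-5)*(60/7))) = 36*(-5*(1 - 1800/7)) = 36*(-5*(-1793/7)) = 36*(8965/7) = 322740/7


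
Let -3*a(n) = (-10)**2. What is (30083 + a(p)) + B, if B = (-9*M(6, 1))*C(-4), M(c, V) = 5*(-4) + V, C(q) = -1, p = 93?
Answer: 89636/3 ≈ 29879.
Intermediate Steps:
M(c, V) = -20 + V
B = -171 (B = -9*(-20 + 1)*(-1) = -9*(-19)*(-1) = 171*(-1) = -171)
a(n) = -100/3 (a(n) = -1/3*(-10)**2 = -1/3*100 = -100/3)
(30083 + a(p)) + B = (30083 - 100/3) - 171 = 90149/3 - 171 = 89636/3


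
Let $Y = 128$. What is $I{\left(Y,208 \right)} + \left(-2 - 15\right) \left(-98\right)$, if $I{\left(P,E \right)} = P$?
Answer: $1794$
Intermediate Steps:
$I{\left(Y,208 \right)} + \left(-2 - 15\right) \left(-98\right) = 128 + \left(-2 - 15\right) \left(-98\right) = 128 - -1666 = 128 + 1666 = 1794$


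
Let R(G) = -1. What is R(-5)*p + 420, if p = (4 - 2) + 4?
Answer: 414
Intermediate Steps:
p = 6 (p = 2 + 4 = 6)
R(-5)*p + 420 = -1*6 + 420 = -6 + 420 = 414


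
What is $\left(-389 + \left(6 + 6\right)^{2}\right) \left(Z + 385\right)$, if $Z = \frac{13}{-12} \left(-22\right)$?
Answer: $- \frac{600985}{6} \approx -1.0016 \cdot 10^{5}$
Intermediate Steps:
$Z = \frac{143}{6}$ ($Z = 13 \left(- \frac{1}{12}\right) \left(-22\right) = \left(- \frac{13}{12}\right) \left(-22\right) = \frac{143}{6} \approx 23.833$)
$\left(-389 + \left(6 + 6\right)^{2}\right) \left(Z + 385\right) = \left(-389 + \left(6 + 6\right)^{2}\right) \left(\frac{143}{6} + 385\right) = \left(-389 + 12^{2}\right) \frac{2453}{6} = \left(-389 + 144\right) \frac{2453}{6} = \left(-245\right) \frac{2453}{6} = - \frac{600985}{6}$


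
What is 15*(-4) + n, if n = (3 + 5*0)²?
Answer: -51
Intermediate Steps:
n = 9 (n = (3 + 0)² = 3² = 9)
15*(-4) + n = 15*(-4) + 9 = -60 + 9 = -51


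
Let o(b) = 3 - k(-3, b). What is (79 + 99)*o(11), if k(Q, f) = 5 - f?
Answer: 1602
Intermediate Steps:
o(b) = -2 + b (o(b) = 3 - (5 - b) = 3 + (-5 + b) = -2 + b)
(79 + 99)*o(11) = (79 + 99)*(-2 + 11) = 178*9 = 1602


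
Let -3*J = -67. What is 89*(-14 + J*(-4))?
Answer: -27590/3 ≈ -9196.7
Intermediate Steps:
J = 67/3 (J = -⅓*(-67) = 67/3 ≈ 22.333)
89*(-14 + J*(-4)) = 89*(-14 + (67/3)*(-4)) = 89*(-14 - 268/3) = 89*(-310/3) = -27590/3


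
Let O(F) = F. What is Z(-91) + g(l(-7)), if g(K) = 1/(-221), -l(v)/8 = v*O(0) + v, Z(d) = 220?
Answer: 48619/221 ≈ 220.00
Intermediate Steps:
l(v) = -8*v (l(v) = -8*(v*0 + v) = -8*(0 + v) = -8*v)
g(K) = -1/221
Z(-91) + g(l(-7)) = 220 - 1/221 = 48619/221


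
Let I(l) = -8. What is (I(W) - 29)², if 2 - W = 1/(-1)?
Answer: 1369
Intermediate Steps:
W = 3 (W = 2 - 1/(-1) = 2 - 1*(-1) = 2 + 1 = 3)
(I(W) - 29)² = (-8 - 29)² = (-37)² = 1369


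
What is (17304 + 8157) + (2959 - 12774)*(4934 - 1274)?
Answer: -35897439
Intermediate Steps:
(17304 + 8157) + (2959 - 12774)*(4934 - 1274) = 25461 - 9815*3660 = 25461 - 35922900 = -35897439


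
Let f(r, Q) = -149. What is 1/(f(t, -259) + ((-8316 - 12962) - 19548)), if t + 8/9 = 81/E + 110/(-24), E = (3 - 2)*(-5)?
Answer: -1/40975 ≈ -2.4405e-5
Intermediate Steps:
E = -5 (E = 1*(-5) = -5)
t = -3901/180 (t = -8/9 + (81/(-5) + 110/(-24)) = -8/9 + (81*(-⅕) + 110*(-1/24)) = -8/9 + (-81/5 - 55/12) = -8/9 - 1247/60 = -3901/180 ≈ -21.672)
1/(f(t, -259) + ((-8316 - 12962) - 19548)) = 1/(-149 + ((-8316 - 12962) - 19548)) = 1/(-149 + (-21278 - 19548)) = 1/(-149 - 40826) = 1/(-40975) = -1/40975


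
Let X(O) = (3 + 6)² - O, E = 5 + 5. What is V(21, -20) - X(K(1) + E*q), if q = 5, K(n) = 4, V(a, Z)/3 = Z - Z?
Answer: -27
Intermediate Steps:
V(a, Z) = 0 (V(a, Z) = 3*(Z - Z) = 3*0 = 0)
E = 10
X(O) = 81 - O (X(O) = 9² - O = 81 - O)
V(21, -20) - X(K(1) + E*q) = 0 - (81 - (4 + 10*5)) = 0 - (81 - (4 + 50)) = 0 - (81 - 1*54) = 0 - (81 - 54) = 0 - 1*27 = 0 - 27 = -27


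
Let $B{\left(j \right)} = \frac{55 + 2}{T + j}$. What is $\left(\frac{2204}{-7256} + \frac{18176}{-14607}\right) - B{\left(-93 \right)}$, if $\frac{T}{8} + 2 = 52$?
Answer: $- \frac{14103388933}{8134609086} \approx -1.7338$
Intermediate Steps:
$T = 400$ ($T = -16 + 8 \cdot 52 = -16 + 416 = 400$)
$B{\left(j \right)} = \frac{57}{400 + j}$ ($B{\left(j \right)} = \frac{55 + 2}{400 + j} = \frac{57}{400 + j}$)
$\left(\frac{2204}{-7256} + \frac{18176}{-14607}\right) - B{\left(-93 \right)} = \left(\frac{2204}{-7256} + \frac{18176}{-14607}\right) - \frac{57}{400 - 93} = \left(2204 \left(- \frac{1}{7256}\right) + 18176 \left(- \frac{1}{14607}\right)\right) - \frac{57}{307} = \left(- \frac{551}{1814} - \frac{18176}{14607}\right) - 57 \cdot \frac{1}{307} = - \frac{41019721}{26497098} - \frac{57}{307} = - \frac{14103388933}{8134609086}$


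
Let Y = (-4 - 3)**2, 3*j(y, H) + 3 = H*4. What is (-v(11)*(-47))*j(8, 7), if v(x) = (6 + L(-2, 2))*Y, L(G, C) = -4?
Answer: 115150/3 ≈ 38383.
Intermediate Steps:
j(y, H) = -1 + 4*H/3 (j(y, H) = -1 + (H*4)/3 = -1 + (4*H)/3 = -1 + 4*H/3)
Y = 49 (Y = (-7)**2 = 49)
v(x) = 98 (v(x) = (6 - 4)*49 = 2*49 = 98)
(-v(11)*(-47))*j(8, 7) = (-1*98*(-47))*(-1 + (4/3)*7) = (-98*(-47))*(-1 + 28/3) = 4606*(25/3) = 115150/3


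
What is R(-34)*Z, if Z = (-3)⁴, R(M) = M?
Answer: -2754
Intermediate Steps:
Z = 81
R(-34)*Z = -34*81 = -2754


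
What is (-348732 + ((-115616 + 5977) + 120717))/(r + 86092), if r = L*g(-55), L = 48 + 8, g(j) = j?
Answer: -168827/41506 ≈ -4.0675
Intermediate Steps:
L = 56
r = -3080 (r = 56*(-55) = -3080)
(-348732 + ((-115616 + 5977) + 120717))/(r + 86092) = (-348732 + ((-115616 + 5977) + 120717))/(-3080 + 86092) = (-348732 + (-109639 + 120717))/83012 = (-348732 + 11078)*(1/83012) = -337654*1/83012 = -168827/41506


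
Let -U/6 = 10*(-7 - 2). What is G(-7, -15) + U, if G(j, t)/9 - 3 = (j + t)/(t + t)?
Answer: 2868/5 ≈ 573.60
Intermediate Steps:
G(j, t) = 27 + 9*(j + t)/(2*t) (G(j, t) = 27 + 9*((j + t)/(t + t)) = 27 + 9*((j + t)/((2*t))) = 27 + 9*((j + t)*(1/(2*t))) = 27 + 9*((j + t)/(2*t)) = 27 + 9*(j + t)/(2*t))
U = 540 (U = -60*(-7 - 2) = -60*(-9) = -6*(-90) = 540)
G(-7, -15) + U = (9/2)*(-7 + 7*(-15))/(-15) + 540 = (9/2)*(-1/15)*(-7 - 105) + 540 = (9/2)*(-1/15)*(-112) + 540 = 168/5 + 540 = 2868/5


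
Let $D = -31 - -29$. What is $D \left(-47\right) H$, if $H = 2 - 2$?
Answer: $0$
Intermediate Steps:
$H = 0$ ($H = 2 - 2 = 0$)
$D = -2$ ($D = -31 + 29 = -2$)
$D \left(-47\right) H = \left(-2\right) \left(-47\right) 0 = 94 \cdot 0 = 0$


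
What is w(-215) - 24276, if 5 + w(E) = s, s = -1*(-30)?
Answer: -24251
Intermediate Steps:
s = 30
w(E) = 25 (w(E) = -5 + 30 = 25)
w(-215) - 24276 = 25 - 24276 = -24251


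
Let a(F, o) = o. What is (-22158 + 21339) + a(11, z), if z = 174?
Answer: -645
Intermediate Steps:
(-22158 + 21339) + a(11, z) = (-22158 + 21339) + 174 = -819 + 174 = -645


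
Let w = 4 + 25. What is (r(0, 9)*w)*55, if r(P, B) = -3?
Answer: -4785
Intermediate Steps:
w = 29
(r(0, 9)*w)*55 = -3*29*55 = -87*55 = -4785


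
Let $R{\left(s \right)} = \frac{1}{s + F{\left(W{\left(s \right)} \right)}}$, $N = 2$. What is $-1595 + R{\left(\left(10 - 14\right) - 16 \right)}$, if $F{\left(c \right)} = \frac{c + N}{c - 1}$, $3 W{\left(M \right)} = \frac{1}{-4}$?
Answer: $- \frac{451398}{283} \approx -1595.0$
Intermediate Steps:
$W{\left(M \right)} = - \frac{1}{12}$ ($W{\left(M \right)} = \frac{1}{3 \left(-4\right)} = \frac{1}{3} \left(- \frac{1}{4}\right) = - \frac{1}{12}$)
$F{\left(c \right)} = \frac{2 + c}{-1 + c}$ ($F{\left(c \right)} = \frac{c + 2}{c - 1} = \frac{2 + c}{-1 + c}$)
$R{\left(s \right)} = \frac{1}{- \frac{23}{13} + s}$ ($R{\left(s \right)} = \frac{1}{s + \frac{2 - \frac{1}{12}}{-1 - \frac{1}{12}}} = \frac{1}{s + \frac{1}{- \frac{13}{12}} \cdot \frac{23}{12}} = \frac{1}{s - \frac{23}{13}} = \frac{1}{- \frac{23}{13} + s}$)
$-1595 + R{\left(\left(10 - 14\right) - 16 \right)} = -1595 + \frac{13}{-23 + 13 \left(\left(10 - 14\right) - 16\right)} = -1595 + \frac{13}{-23 + 13 \left(-4 - 16\right)} = -1595 + \frac{13}{-23 + 13 \left(-20\right)} = -1595 + \frac{13}{-23 - 260} = -1595 + \frac{13}{-283} = -1595 + 13 \left(- \frac{1}{283}\right) = -1595 - \frac{13}{283} = - \frac{451398}{283}$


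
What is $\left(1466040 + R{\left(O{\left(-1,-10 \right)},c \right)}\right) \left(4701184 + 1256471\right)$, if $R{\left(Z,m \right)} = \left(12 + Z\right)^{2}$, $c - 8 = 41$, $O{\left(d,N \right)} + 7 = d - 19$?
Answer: $8735501008575$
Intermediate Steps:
$O{\left(d,N \right)} = -26 + d$ ($O{\left(d,N \right)} = -7 + \left(d - 19\right) = -7 + \left(-19 + d\right) = -26 + d$)
$c = 49$ ($c = 8 + 41 = 49$)
$\left(1466040 + R{\left(O{\left(-1,-10 \right)},c \right)}\right) \left(4701184 + 1256471\right) = \left(1466040 + \left(12 - 27\right)^{2}\right) \left(4701184 + 1256471\right) = \left(1466040 + \left(12 - 27\right)^{2}\right) 5957655 = \left(1466040 + \left(-15\right)^{2}\right) 5957655 = \left(1466040 + 225\right) 5957655 = 1466265 \cdot 5957655 = 8735501008575$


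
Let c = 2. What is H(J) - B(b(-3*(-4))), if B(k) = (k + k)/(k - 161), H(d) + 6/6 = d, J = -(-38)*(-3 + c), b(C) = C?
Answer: -5787/149 ≈ -38.839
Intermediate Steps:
J = -38 (J = -(-38)*(-3 + 2) = -(-38)*(-1) = -38*1 = -38)
H(d) = -1 + d
B(k) = 2*k/(-161 + k) (B(k) = (2*k)/(-161 + k) = 2*k/(-161 + k))
H(J) - B(b(-3*(-4))) = (-1 - 38) - 2*(-3*(-4))/(-161 - 3*(-4)) = -39 - 2*12/(-161 + 12) = -39 - 2*12/(-149) = -39 - 2*12*(-1)/149 = -39 - 1*(-24/149) = -39 + 24/149 = -5787/149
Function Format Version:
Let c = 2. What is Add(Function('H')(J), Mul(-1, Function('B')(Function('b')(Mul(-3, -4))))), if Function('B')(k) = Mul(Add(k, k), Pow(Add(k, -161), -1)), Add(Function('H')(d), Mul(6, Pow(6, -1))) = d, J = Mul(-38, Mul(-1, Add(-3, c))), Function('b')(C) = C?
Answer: Rational(-5787, 149) ≈ -38.839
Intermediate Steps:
J = -38 (J = Mul(-38, Mul(-1, Add(-3, 2))) = Mul(-38, Mul(-1, -1)) = Mul(-38, 1) = -38)
Function('H')(d) = Add(-1, d)
Function('B')(k) = Mul(2, k, Pow(Add(-161, k), -1)) (Function('B')(k) = Mul(Mul(2, k), Pow(Add(-161, k), -1)) = Mul(2, k, Pow(Add(-161, k), -1)))
Add(Function('H')(J), Mul(-1, Function('B')(Function('b')(Mul(-3, -4))))) = Add(Add(-1, -38), Mul(-1, Mul(2, Mul(-3, -4), Pow(Add(-161, Mul(-3, -4)), -1)))) = Add(-39, Mul(-1, Mul(2, 12, Pow(Add(-161, 12), -1)))) = Add(-39, Mul(-1, Mul(2, 12, Pow(-149, -1)))) = Add(-39, Mul(-1, Mul(2, 12, Rational(-1, 149)))) = Add(-39, Mul(-1, Rational(-24, 149))) = Add(-39, Rational(24, 149)) = Rational(-5787, 149)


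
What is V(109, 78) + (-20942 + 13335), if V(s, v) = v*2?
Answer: -7451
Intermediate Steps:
V(s, v) = 2*v
V(109, 78) + (-20942 + 13335) = 2*78 + (-20942 + 13335) = 156 - 7607 = -7451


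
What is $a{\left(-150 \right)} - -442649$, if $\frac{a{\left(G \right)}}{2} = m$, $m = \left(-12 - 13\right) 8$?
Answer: $442249$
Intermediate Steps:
$m = -200$ ($m = \left(-25\right) 8 = -200$)
$a{\left(G \right)} = -400$ ($a{\left(G \right)} = 2 \left(-200\right) = -400$)
$a{\left(-150 \right)} - -442649 = -400 - -442649 = -400 + 442649 = 442249$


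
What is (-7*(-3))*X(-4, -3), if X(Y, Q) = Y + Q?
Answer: -147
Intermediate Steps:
X(Y, Q) = Q + Y
(-7*(-3))*X(-4, -3) = (-7*(-3))*(-3 - 4) = 21*(-7) = -147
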